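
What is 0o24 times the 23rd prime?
Convert 0o24 (octal) → 2×8 + 4 = 20 (decimal)
Convert the 23rd prime (prime index) → 83 (decimal)
Compute 20 × 83 = 1660
1660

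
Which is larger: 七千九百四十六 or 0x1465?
Convert 七千九百四十六 (Chinese numeral) → 7×1000 + 9×100 + 4×10 + 6 = 7946 (decimal)
Convert 0x1465 (hexadecimal) → 1×4096 + 4×256 + 6×16 + 5 = 5221 (decimal)
Compare 7946 vs 5221: larger = 7946
7946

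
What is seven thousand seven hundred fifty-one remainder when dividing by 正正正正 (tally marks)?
Convert seven thousand seven hundred fifty-one (English words) → 7×1000 + 7×100 + 51 = 7751 (decimal)
Convert 正正正正 (tally marks) → 5 + 5 + 5 + 5 = 20 (decimal)
Compute 7751 mod 20 = 11
11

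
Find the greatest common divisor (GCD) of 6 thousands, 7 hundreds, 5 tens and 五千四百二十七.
Convert 6 thousands, 7 hundreds, 5 tens (place-value notation) → 6×1000 + 7×100 + 5×10 = 6750 (decimal)
Convert 五千四百二十七 (Chinese numeral) → 5×1000 + 4×100 + 2×10 + 7 = 5427 (decimal)
Compute gcd(6750, 5427) = 27
27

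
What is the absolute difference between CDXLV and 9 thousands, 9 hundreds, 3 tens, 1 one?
Convert CDXLV (Roman numeral) → 400 + 40 + 5 = 445 (decimal)
Convert 9 thousands, 9 hundreds, 3 tens, 1 one (place-value notation) → 9×1000 + 9×100 + 3×10 + 1 = 9931 (decimal)
Compute |445 - 9931| = 9486
9486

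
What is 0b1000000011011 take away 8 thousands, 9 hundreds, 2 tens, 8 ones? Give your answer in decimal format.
Convert 0b1000000011011 (binary) → 4096 + 16 + 8 + 2 + 1 = 4123 (decimal)
Convert 8 thousands, 9 hundreds, 2 tens, 8 ones (place-value notation) → 8×1000 + 9×100 + 2×10 + 8 = 8928 (decimal)
Compute 4123 - 8928 = -4805
-4805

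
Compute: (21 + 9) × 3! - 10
Convert 3! (factorial) → 6 (decimal)
Expression in decimal: (21 + 9) × 6 - 10
Parentheses first: 21 + 9 = 30
Multiply: 30 × 6 = 180
Subtract: 180 - 10 = 170
170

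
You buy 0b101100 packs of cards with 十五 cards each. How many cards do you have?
Convert 十五 (Chinese numeral) → 1×10 + 5 = 15 (decimal)
Convert 0b101100 (binary) → 32 + 8 + 4 = 44 (decimal)
Compute 15 × 44 = 660
660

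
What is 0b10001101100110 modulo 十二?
Convert 0b10001101100110 (binary) → 8192 + 512 + 256 + 64 + 32 + 4 + 2 = 9062 (decimal)
Convert 十二 (Chinese numeral) → 1×10 + 2 = 12 (decimal)
Compute 9062 mod 12 = 2
2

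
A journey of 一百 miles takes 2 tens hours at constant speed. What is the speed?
Convert 一百 (Chinese numeral) → 1×100 = 100 (decimal)
Convert 2 tens (place-value notation) → 2×10 = 20 (decimal)
Compute 100 ÷ 20 = 5
5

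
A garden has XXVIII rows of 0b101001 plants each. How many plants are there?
Convert 0b101001 (binary) → 32 + 8 + 1 = 41 (decimal)
Convert XXVIII (Roman numeral) → 10 + 10 + 5 + 1 + 1 + 1 = 28 (decimal)
Compute 41 × 28 = 1148
1148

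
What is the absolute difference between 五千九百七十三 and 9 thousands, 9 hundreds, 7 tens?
Convert 五千九百七十三 (Chinese numeral) → 5×1000 + 9×100 + 7×10 + 3 = 5973 (decimal)
Convert 9 thousands, 9 hundreds, 7 tens (place-value notation) → 9×1000 + 9×100 + 7×10 = 9970 (decimal)
Compute |5973 - 9970| = 3997
3997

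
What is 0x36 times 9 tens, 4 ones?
Convert 0x36 (hexadecimal) → 3×16 + 6 = 54 (decimal)
Convert 9 tens, 4 ones (place-value notation) → 9×10 + 4 = 94 (decimal)
Compute 54 × 94 = 5076
5076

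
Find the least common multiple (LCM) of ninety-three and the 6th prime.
Convert ninety-three (English words) → 93 (decimal)
Convert the 6th prime (prime index) → 13 (decimal)
Compute lcm(93, 13) = 1209
1209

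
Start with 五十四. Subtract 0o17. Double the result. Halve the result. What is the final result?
Convert 五十四 (Chinese numeral) → 5×10 + 4 = 54 (decimal)
Start: 54
Convert 0o17 (octal) → 1×8 + 7 = 15 (decimal)
54 - 15 = 39
39 × 2 = 78
78 ÷ 2 = 39
39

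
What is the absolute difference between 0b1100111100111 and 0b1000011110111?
Convert 0b1100111100111 (binary) → 4096 + 2048 + 256 + 128 + 64 + 32 + 4 + 2 + 1 = 6631 (decimal)
Convert 0b1000011110111 (binary) → 4096 + 128 + 64 + 32 + 16 + 4 + 2 + 1 = 4343 (decimal)
Compute |6631 - 4343| = 2288
2288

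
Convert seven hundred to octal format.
Convert seven hundred (English words) → 7×100 = 700 (decimal)
Convert 700 (decimal) → 700 = 1×512 + 2×64 + 7×8 + 4 → 0o1274 (octal)
0o1274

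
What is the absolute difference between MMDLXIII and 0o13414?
Convert MMDLXIII (Roman numeral) → 1000 + 1000 + 500 + 50 + 10 + 1 + 1 + 1 = 2563 (decimal)
Convert 0o13414 (octal) → 1×4096 + 3×512 + 4×64 + 1×8 + 4 = 5900 (decimal)
Compute |2563 - 5900| = 3337
3337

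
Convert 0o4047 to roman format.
Convert 0o4047 (octal) → 4×512 + 4×8 + 7 = 2087 (decimal)
Convert 2087 (decimal) → 2087 = 1000 + 1000 + 50 + 10 + 10 + 10 + 5 + 1 + 1 → MMLXXXVII (Roman numeral)
MMLXXXVII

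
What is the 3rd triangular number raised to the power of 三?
Convert the 3rd triangular number (triangular index) → 3×4/2 = 6 (decimal)
Convert 三 (Chinese numeral) → 3 (decimal)
Compute 6 ^ 3 = 216
216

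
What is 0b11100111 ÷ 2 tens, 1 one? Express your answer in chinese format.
Convert 0b11100111 (binary) → 128 + 64 + 32 + 4 + 2 + 1 = 231 (decimal)
Convert 2 tens, 1 one (place-value notation) → 2×10 + 1 = 21 (decimal)
Compute 231 ÷ 21 = 11
Convert 11 (decimal) → 11 = 1×10 + 1 → 十一 (Chinese numeral)
十一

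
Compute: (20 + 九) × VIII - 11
Convert 九 (Chinese numeral) → 9 (decimal)
Convert VIII (Roman numeral) → 5 + 1 + 1 + 1 = 8 (decimal)
Expression in decimal: (20 + 9) × 8 - 11
Parentheses first: 20 + 9 = 29
Multiply: 29 × 8 = 232
Subtract: 232 - 11 = 221
221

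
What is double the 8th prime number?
The 8th prime number = 19
Compute 19 × 2 = 38
38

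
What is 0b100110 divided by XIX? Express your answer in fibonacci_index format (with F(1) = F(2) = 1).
Convert 0b100110 (binary) → 32 + 4 + 2 = 38 (decimal)
Convert XIX (Roman numeral) → 10 + 9 = 19 (decimal)
Compute 38 ÷ 19 = 2
Convert 2 (decimal) → 1, 1, 2 → the 3rd Fibonacci number (Fibonacci index)
the 3rd Fibonacci number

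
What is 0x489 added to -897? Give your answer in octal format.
Convert 0x489 (hexadecimal) → 4×256 + 8×16 + 9 = 1161 (decimal)
Compute 1161 + -897 = 264
Convert 264 (decimal) → 264 = 4×64 + 1×8 → 0o410 (octal)
0o410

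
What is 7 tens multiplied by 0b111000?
Convert 7 tens (place-value notation) → 7×10 = 70 (decimal)
Convert 0b111000 (binary) → 32 + 16 + 8 = 56 (decimal)
Compute 70 × 56 = 3920
3920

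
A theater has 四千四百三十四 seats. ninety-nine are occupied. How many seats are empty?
Convert 四千四百三十四 (Chinese numeral) → 4×1000 + 4×100 + 3×10 + 4 = 4434 (decimal)
Convert ninety-nine (English words) → 99 (decimal)
Compute 4434 - 99 = 4335
4335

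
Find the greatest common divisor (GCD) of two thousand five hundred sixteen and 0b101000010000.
Convert two thousand five hundred sixteen (English words) → 2×1000 + 5×100 + 16 = 2516 (decimal)
Convert 0b101000010000 (binary) → 2048 + 512 + 16 = 2576 (decimal)
Compute gcd(2516, 2576) = 4
4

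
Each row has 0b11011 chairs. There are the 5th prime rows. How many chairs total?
Convert 0b11011 (binary) → 16 + 8 + 2 + 1 = 27 (decimal)
Convert the 5th prime (prime index) → 11 (decimal)
Compute 27 × 11 = 297
297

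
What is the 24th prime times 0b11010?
Convert the 24th prime (prime index) → 89 (decimal)
Convert 0b11010 (binary) → 16 + 8 + 2 = 26 (decimal)
Compute 89 × 26 = 2314
2314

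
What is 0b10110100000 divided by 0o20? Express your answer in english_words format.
Convert 0b10110100000 (binary) → 1024 + 256 + 128 + 32 = 1440 (decimal)
Convert 0o20 (octal) → 2×8 = 16 (decimal)
Compute 1440 ÷ 16 = 90
Convert 90 (decimal) → ninety (English words)
ninety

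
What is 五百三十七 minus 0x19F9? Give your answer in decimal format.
Convert 五百三十七 (Chinese numeral) → 5×100 + 3×10 + 7 = 537 (decimal)
Convert 0x19F9 (hexadecimal) → 1×4096 + 9×256 + 15×16 + 9 = 6649 (decimal)
Compute 537 - 6649 = -6112
-6112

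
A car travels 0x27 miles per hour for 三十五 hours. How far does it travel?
Convert 0x27 (hexadecimal) → 2×16 + 7 = 39 (decimal)
Convert 三十五 (Chinese numeral) → 3×10 + 5 = 35 (decimal)
Compute 39 × 35 = 1365
1365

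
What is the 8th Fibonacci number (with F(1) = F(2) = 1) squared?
The 8th Fibonacci number (with F(1) = F(2) = 1): 1, 1, 2, 3, 5, 8, 13, 21 → 21
Compute 21² = 21 × 21 = 441
441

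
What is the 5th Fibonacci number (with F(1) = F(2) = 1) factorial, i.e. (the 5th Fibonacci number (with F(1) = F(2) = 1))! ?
Convert the 5th Fibonacci number (with F(1) = F(2) = 1) (Fibonacci index) → 1, 1, 2, 3, 5 → 5 (decimal)
Compute 5! = 120
120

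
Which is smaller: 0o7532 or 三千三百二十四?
Convert 0o7532 (octal) → 7×512 + 5×64 + 3×8 + 2 = 3930 (decimal)
Convert 三千三百二十四 (Chinese numeral) → 3×1000 + 3×100 + 2×10 + 4 = 3324 (decimal)
Compare 3930 vs 3324: smaller = 3324
3324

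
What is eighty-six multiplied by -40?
Convert eighty-six (English words) → 86 (decimal)
Compute 86 × -40 = -3440
-3440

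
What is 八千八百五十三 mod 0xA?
Convert 八千八百五十三 (Chinese numeral) → 8×1000 + 8×100 + 5×10 + 3 = 8853 (decimal)
Convert 0xA (hexadecimal) → 10 (decimal)
Compute 8853 mod 10 = 3
3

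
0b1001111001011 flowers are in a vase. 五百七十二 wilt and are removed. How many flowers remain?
Convert 0b1001111001011 (binary) → 4096 + 512 + 256 + 128 + 64 + 8 + 2 + 1 = 5067 (decimal)
Convert 五百七十二 (Chinese numeral) → 5×100 + 7×10 + 2 = 572 (decimal)
Compute 5067 - 572 = 4495
4495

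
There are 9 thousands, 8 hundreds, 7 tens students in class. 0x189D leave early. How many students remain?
Convert 9 thousands, 8 hundreds, 7 tens (place-value notation) → 9×1000 + 8×100 + 7×10 = 9870 (decimal)
Convert 0x189D (hexadecimal) → 1×4096 + 8×256 + 9×16 + 13 = 6301 (decimal)
Compute 9870 - 6301 = 3569
3569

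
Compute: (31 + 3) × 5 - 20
Parentheses first: 31 + 3 = 34
Multiply: 34 × 5 = 170
Subtract: 170 - 20 = 150
150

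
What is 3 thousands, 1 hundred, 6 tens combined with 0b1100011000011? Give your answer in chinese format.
Convert 3 thousands, 1 hundred, 6 tens (place-value notation) → 3×1000 + 1×100 + 6×10 = 3160 (decimal)
Convert 0b1100011000011 (binary) → 4096 + 2048 + 128 + 64 + 2 + 1 = 6339 (decimal)
Compute 3160 + 6339 = 9499
Convert 9499 (decimal) → 9499 = 9×1000 + 4×100 + 9×10 + 9 → 九千四百九十九 (Chinese numeral)
九千四百九十九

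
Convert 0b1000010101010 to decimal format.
Convert 0b1000010101010 (binary) → 4096 + 128 + 32 + 8 + 2 = 4266 (decimal)
4266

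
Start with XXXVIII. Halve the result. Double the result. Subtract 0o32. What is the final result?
Convert XXXVIII (Roman numeral) → 10 + 10 + 10 + 5 + 1 + 1 + 1 = 38 (decimal)
Start: 38
38 ÷ 2 = 19
19 × 2 = 38
Convert 0o32 (octal) → 3×8 + 2 = 26 (decimal)
38 - 26 = 12
12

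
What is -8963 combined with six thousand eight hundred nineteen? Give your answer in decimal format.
Convert six thousand eight hundred nineteen (English words) → 6×1000 + 8×100 + 19 = 6819 (decimal)
Compute -8963 + 6819 = -2144
-2144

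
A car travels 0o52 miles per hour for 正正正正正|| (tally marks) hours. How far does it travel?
Convert 0o52 (octal) → 5×8 + 2 = 42 (decimal)
Convert 正正正正正|| (tally marks) → 5 + 5 + 5 + 5 + 5 + 2 = 27 (decimal)
Compute 42 × 27 = 1134
1134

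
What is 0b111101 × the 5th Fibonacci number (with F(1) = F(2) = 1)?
Convert 0b111101 (binary) → 32 + 16 + 8 + 4 + 1 = 61 (decimal)
Convert the 5th Fibonacci number (with F(1) = F(2) = 1) (Fibonacci index) → 1, 1, 2, 3, 5 → 5 (decimal)
Compute 61 × 5 = 305
305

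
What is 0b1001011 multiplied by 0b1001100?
Convert 0b1001011 (binary) → 64 + 8 + 2 + 1 = 75 (decimal)
Convert 0b1001100 (binary) → 64 + 8 + 4 = 76 (decimal)
Compute 75 × 76 = 5700
5700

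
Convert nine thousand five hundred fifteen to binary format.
Convert nine thousand five hundred fifteen (English words) → 9×1000 + 5×100 + 15 = 9515 (decimal)
Convert 9515 (decimal) → 9515 = 8192 + 1024 + 256 + 32 + 8 + 2 + 1 → 0b10010100101011 (binary)
0b10010100101011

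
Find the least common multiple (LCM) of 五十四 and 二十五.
Convert 五十四 (Chinese numeral) → 5×10 + 4 = 54 (decimal)
Convert 二十五 (Chinese numeral) → 2×10 + 5 = 25 (decimal)
Compute lcm(54, 25) = 1350
1350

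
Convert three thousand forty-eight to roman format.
Convert three thousand forty-eight (English words) → 3×1000 + 48 = 3048 (decimal)
Convert 3048 (decimal) → 3048 = 1000 + 1000 + 1000 + 40 + 5 + 1 + 1 + 1 → MMMXLVIII (Roman numeral)
MMMXLVIII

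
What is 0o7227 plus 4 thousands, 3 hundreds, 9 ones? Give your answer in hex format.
Convert 0o7227 (octal) → 7×512 + 2×64 + 2×8 + 7 = 3735 (decimal)
Convert 4 thousands, 3 hundreds, 9 ones (place-value notation) → 4×1000 + 3×100 + 9 = 4309 (decimal)
Compute 3735 + 4309 = 8044
Convert 8044 (decimal) → 8044 = 1×4096 + 15×256 + 6×16 + 12 → 0x1F6C (hexadecimal)
0x1F6C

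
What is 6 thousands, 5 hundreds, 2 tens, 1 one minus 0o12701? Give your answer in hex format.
Convert 6 thousands, 5 hundreds, 2 tens, 1 one (place-value notation) → 6×1000 + 5×100 + 2×10 + 1 = 6521 (decimal)
Convert 0o12701 (octal) → 1×4096 + 2×512 + 7×64 + 1 = 5569 (decimal)
Compute 6521 - 5569 = 952
Convert 952 (decimal) → 952 = 3×256 + 11×16 + 8 → 0x3B8 (hexadecimal)
0x3B8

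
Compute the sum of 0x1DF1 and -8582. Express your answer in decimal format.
Convert 0x1DF1 (hexadecimal) → 1×4096 + 13×256 + 15×16 + 1 = 7665 (decimal)
Compute 7665 + -8582 = -917
-917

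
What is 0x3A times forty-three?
Convert 0x3A (hexadecimal) → 3×16 + 10 = 58 (decimal)
Convert forty-three (English words) → 43 (decimal)
Compute 58 × 43 = 2494
2494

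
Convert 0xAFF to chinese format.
Convert 0xAFF (hexadecimal) → 10×256 + 15×16 + 15 = 2815 (decimal)
Convert 2815 (decimal) → 2815 = 2×1000 + 8×100 + 1×10 + 5 → 二千八百一十五 (Chinese numeral)
二千八百一十五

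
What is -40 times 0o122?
Convert 0o122 (octal) → 1×64 + 2×8 + 2 = 82 (decimal)
Compute -40 × 82 = -3280
-3280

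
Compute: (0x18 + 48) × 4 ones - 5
Convert 0x18 (hexadecimal) → 1×16 + 8 = 24 (decimal)
Convert 4 ones (place-value notation) → 4 (decimal)
Expression in decimal: (24 + 48) × 4 - 5
Parentheses first: 24 + 48 = 72
Multiply: 72 × 4 = 288
Subtract: 288 - 5 = 283
283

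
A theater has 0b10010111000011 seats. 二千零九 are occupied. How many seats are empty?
Convert 0b10010111000011 (binary) → 8192 + 1024 + 256 + 128 + 64 + 2 + 1 = 9667 (decimal)
Convert 二千零九 (Chinese numeral) → 2×1000 + 9 = 2009 (decimal)
Compute 9667 - 2009 = 7658
7658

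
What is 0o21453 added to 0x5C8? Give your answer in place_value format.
Convert 0o21453 (octal) → 2×4096 + 1×512 + 4×64 + 5×8 + 3 = 9003 (decimal)
Convert 0x5C8 (hexadecimal) → 5×256 + 12×16 + 8 = 1480 (decimal)
Compute 9003 + 1480 = 10483
Convert 10483 (decimal) → 10483 = 10×1000 + 4×100 + 8×10 + 3 → 10 thousands, 4 hundreds, 8 tens, 3 ones (place-value notation)
10 thousands, 4 hundreds, 8 tens, 3 ones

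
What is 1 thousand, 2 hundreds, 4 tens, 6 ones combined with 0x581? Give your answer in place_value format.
Convert 1 thousand, 2 hundreds, 4 tens, 6 ones (place-value notation) → 1×1000 + 2×100 + 4×10 + 6 = 1246 (decimal)
Convert 0x581 (hexadecimal) → 5×256 + 8×16 + 1 = 1409 (decimal)
Compute 1246 + 1409 = 2655
Convert 2655 (decimal) → 2655 = 2×1000 + 6×100 + 5×10 + 5 → 2 thousands, 6 hundreds, 5 tens, 5 ones (place-value notation)
2 thousands, 6 hundreds, 5 tens, 5 ones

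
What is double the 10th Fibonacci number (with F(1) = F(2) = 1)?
The 10th Fibonacci number (with F(1) = F(2) = 1): 1, 1, 2, 3, 5, 8, 13, 21, 34, 55 → 55
Compute 55 × 2 = 110
110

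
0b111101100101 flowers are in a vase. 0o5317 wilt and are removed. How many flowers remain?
Convert 0b111101100101 (binary) → 2048 + 1024 + 512 + 256 + 64 + 32 + 4 + 1 = 3941 (decimal)
Convert 0o5317 (octal) → 5×512 + 3×64 + 1×8 + 7 = 2767 (decimal)
Compute 3941 - 2767 = 1174
1174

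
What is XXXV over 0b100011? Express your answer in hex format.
Convert XXXV (Roman numeral) → 10 + 10 + 10 + 5 = 35 (decimal)
Convert 0b100011 (binary) → 32 + 2 + 1 = 35 (decimal)
Compute 35 ÷ 35 = 1
Convert 1 (decimal) → 0x1 (hexadecimal)
0x1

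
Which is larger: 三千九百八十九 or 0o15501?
Convert 三千九百八十九 (Chinese numeral) → 3×1000 + 9×100 + 8×10 + 9 = 3989 (decimal)
Convert 0o15501 (octal) → 1×4096 + 5×512 + 5×64 + 1 = 6977 (decimal)
Compare 3989 vs 6977: larger = 6977
6977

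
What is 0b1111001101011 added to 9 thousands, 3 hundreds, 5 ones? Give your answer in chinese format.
Convert 0b1111001101011 (binary) → 4096 + 2048 + 1024 + 512 + 64 + 32 + 8 + 2 + 1 = 7787 (decimal)
Convert 9 thousands, 3 hundreds, 5 ones (place-value notation) → 9×1000 + 3×100 + 5 = 9305 (decimal)
Compute 7787 + 9305 = 17092
Convert 17092 (decimal) → 17092 = 1×10000 + 7×1000 + 9×10 + 2 → 一万七千零九十二 (Chinese numeral)
一万七千零九十二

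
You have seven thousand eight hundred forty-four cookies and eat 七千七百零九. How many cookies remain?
Convert seven thousand eight hundred forty-four (English words) → 7×1000 + 8×100 + 44 = 7844 (decimal)
Convert 七千七百零九 (Chinese numeral) → 7×1000 + 7×100 + 9 = 7709 (decimal)
Compute 7844 - 7709 = 135
135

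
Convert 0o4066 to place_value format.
Convert 0o4066 (octal) → 4×512 + 6×8 + 6 = 2102 (decimal)
Convert 2102 (decimal) → 2102 = 2×1000 + 1×100 + 2 → 2 thousands, 1 hundred, 2 ones (place-value notation)
2 thousands, 1 hundred, 2 ones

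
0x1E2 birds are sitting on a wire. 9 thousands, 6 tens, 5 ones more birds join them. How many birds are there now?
Convert 0x1E2 (hexadecimal) → 1×256 + 14×16 + 2 = 482 (decimal)
Convert 9 thousands, 6 tens, 5 ones (place-value notation) → 9×1000 + 6×10 + 5 = 9065 (decimal)
Compute 482 + 9065 = 9547
9547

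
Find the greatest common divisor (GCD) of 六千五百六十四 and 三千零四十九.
Convert 六千五百六十四 (Chinese numeral) → 6×1000 + 5×100 + 6×10 + 4 = 6564 (decimal)
Convert 三千零四十九 (Chinese numeral) → 3×1000 + 4×10 + 9 = 3049 (decimal)
Compute gcd(6564, 3049) = 1
1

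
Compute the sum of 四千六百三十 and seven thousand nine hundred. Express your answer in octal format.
Convert 四千六百三十 (Chinese numeral) → 4×1000 + 6×100 + 3×10 = 4630 (decimal)
Convert seven thousand nine hundred (English words) → 7×1000 + 9×100 = 7900 (decimal)
Compute 4630 + 7900 = 12530
Convert 12530 (decimal) → 12530 = 3×4096 + 3×64 + 6×8 + 2 → 0o30362 (octal)
0o30362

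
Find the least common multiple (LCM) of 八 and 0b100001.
Convert 八 (Chinese numeral) → 8 (decimal)
Convert 0b100001 (binary) → 32 + 1 = 33 (decimal)
Compute lcm(8, 33) = 264
264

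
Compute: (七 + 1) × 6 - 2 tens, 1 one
Convert 七 (Chinese numeral) → 7 (decimal)
Convert 2 tens, 1 one (place-value notation) → 2×10 + 1 = 21 (decimal)
Expression in decimal: (7 + 1) × 6 - 21
Parentheses first: 7 + 1 = 8
Multiply: 8 × 6 = 48
Subtract: 48 - 21 = 27
27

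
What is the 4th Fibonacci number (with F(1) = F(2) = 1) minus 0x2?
The 4th Fibonacci number (with F(1) = F(2) = 1): 1, 1, 2, 3 → 3
Convert 0x2 (hexadecimal) → 2 (decimal)
Compute 3 - 2 = 1
1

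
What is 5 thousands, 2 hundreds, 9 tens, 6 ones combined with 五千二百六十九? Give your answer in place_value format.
Convert 5 thousands, 2 hundreds, 9 tens, 6 ones (place-value notation) → 5×1000 + 2×100 + 9×10 + 6 = 5296 (decimal)
Convert 五千二百六十九 (Chinese numeral) → 5×1000 + 2×100 + 6×10 + 9 = 5269 (decimal)
Compute 5296 + 5269 = 10565
Convert 10565 (decimal) → 10565 = 10×1000 + 5×100 + 6×10 + 5 → 10 thousands, 5 hundreds, 6 tens, 5 ones (place-value notation)
10 thousands, 5 hundreds, 6 tens, 5 ones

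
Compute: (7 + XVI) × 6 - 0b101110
Convert XVI (Roman numeral) → 10 + 5 + 1 = 16 (decimal)
Convert 0b101110 (binary) → 32 + 8 + 4 + 2 = 46 (decimal)
Expression in decimal: (7 + 16) × 6 - 46
Parentheses first: 7 + 16 = 23
Multiply: 23 × 6 = 138
Subtract: 138 - 46 = 92
92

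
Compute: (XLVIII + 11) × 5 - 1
Convert XLVIII (Roman numeral) → 40 + 5 + 1 + 1 + 1 = 48 (decimal)
Expression in decimal: (48 + 11) × 5 - 1
Parentheses first: 48 + 11 = 59
Multiply: 59 × 5 = 295
Subtract: 295 - 1 = 294
294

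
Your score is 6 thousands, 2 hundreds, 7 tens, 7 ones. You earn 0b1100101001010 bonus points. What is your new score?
Convert 6 thousands, 2 hundreds, 7 tens, 7 ones (place-value notation) → 6×1000 + 2×100 + 7×10 + 7 = 6277 (decimal)
Convert 0b1100101001010 (binary) → 4096 + 2048 + 256 + 64 + 8 + 2 = 6474 (decimal)
Compute 6277 + 6474 = 12751
12751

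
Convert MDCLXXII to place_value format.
Convert MDCLXXII (Roman numeral) → 1000 + 500 + 100 + 50 + 10 + 10 + 1 + 1 = 1672 (decimal)
Convert 1672 (decimal) → 1672 = 1×1000 + 6×100 + 7×10 + 2 → 1 thousand, 6 hundreds, 7 tens, 2 ones (place-value notation)
1 thousand, 6 hundreds, 7 tens, 2 ones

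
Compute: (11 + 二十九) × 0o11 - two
Convert 二十九 (Chinese numeral) → 2×10 + 9 = 29 (decimal)
Convert 0o11 (octal) → 1×8 + 1 = 9 (decimal)
Convert two (English words) → 2 (decimal)
Expression in decimal: (11 + 29) × 9 - 2
Parentheses first: 11 + 29 = 40
Multiply: 40 × 9 = 360
Subtract: 360 - 2 = 358
358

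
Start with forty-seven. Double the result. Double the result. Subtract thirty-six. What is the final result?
Convert forty-seven (English words) → 47 (decimal)
Start: 47
47 × 2 = 94
94 × 2 = 188
Convert thirty-six (English words) → 36 (decimal)
188 - 36 = 152
152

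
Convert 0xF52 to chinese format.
Convert 0xF52 (hexadecimal) → 15×256 + 5×16 + 2 = 3922 (decimal)
Convert 3922 (decimal) → 3922 = 3×1000 + 9×100 + 2×10 + 2 → 三千九百二十二 (Chinese numeral)
三千九百二十二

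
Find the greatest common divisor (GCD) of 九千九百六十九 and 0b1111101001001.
Convert 九千九百六十九 (Chinese numeral) → 9×1000 + 9×100 + 6×10 + 9 = 9969 (decimal)
Convert 0b1111101001001 (binary) → 4096 + 2048 + 1024 + 512 + 256 + 64 + 8 + 1 = 8009 (decimal)
Compute gcd(9969, 8009) = 1
1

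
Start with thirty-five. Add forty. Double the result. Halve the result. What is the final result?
Convert thirty-five (English words) → 35 (decimal)
Start: 35
Convert forty (English words) → 40 (decimal)
35 + 40 = 75
75 × 2 = 150
150 ÷ 2 = 75
75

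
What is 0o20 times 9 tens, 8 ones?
Convert 0o20 (octal) → 2×8 = 16 (decimal)
Convert 9 tens, 8 ones (place-value notation) → 9×10 + 8 = 98 (decimal)
Compute 16 × 98 = 1568
1568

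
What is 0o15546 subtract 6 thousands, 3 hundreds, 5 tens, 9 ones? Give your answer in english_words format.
Convert 0o15546 (octal) → 1×4096 + 5×512 + 5×64 + 4×8 + 6 = 7014 (decimal)
Convert 6 thousands, 3 hundreds, 5 tens, 9 ones (place-value notation) → 6×1000 + 3×100 + 5×10 + 9 = 6359 (decimal)
Compute 7014 - 6359 = 655
Convert 655 (decimal) → 655 = 6×100 + 55 → six hundred fifty-five (English words)
six hundred fifty-five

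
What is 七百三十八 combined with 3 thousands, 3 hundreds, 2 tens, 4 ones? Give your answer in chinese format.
Convert 七百三十八 (Chinese numeral) → 7×100 + 3×10 + 8 = 738 (decimal)
Convert 3 thousands, 3 hundreds, 2 tens, 4 ones (place-value notation) → 3×1000 + 3×100 + 2×10 + 4 = 3324 (decimal)
Compute 738 + 3324 = 4062
Convert 4062 (decimal) → 4062 = 4×1000 + 6×10 + 2 → 四千零六十二 (Chinese numeral)
四千零六十二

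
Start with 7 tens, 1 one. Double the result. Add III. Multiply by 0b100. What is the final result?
Convert 7 tens, 1 one (place-value notation) → 7×10 + 1 = 71 (decimal)
Start: 71
71 × 2 = 142
Convert III (Roman numeral) → 1 + 1 + 1 = 3 (decimal)
142 + 3 = 145
Convert 0b100 (binary) → 4 (decimal)
145 × 4 = 580
580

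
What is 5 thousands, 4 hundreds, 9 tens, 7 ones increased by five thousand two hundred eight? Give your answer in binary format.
Convert 5 thousands, 4 hundreds, 9 tens, 7 ones (place-value notation) → 5×1000 + 4×100 + 9×10 + 7 = 5497 (decimal)
Convert five thousand two hundred eight (English words) → 5×1000 + 2×100 + 8 = 5208 (decimal)
Compute 5497 + 5208 = 10705
Convert 10705 (decimal) → 10705 = 8192 + 2048 + 256 + 128 + 64 + 16 + 1 → 0b10100111010001 (binary)
0b10100111010001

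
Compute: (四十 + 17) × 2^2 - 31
Convert 四十 (Chinese numeral) → 4×10 = 40 (decimal)
Convert 2^2 (power) → 4 (decimal)
Expression in decimal: (40 + 17) × 4 - 31
Parentheses first: 40 + 17 = 57
Multiply: 57 × 4 = 228
Subtract: 228 - 31 = 197
197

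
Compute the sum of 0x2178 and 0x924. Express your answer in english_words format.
Convert 0x2178 (hexadecimal) → 2×4096 + 1×256 + 7×16 + 8 = 8568 (decimal)
Convert 0x924 (hexadecimal) → 9×256 + 2×16 + 4 = 2340 (decimal)
Compute 8568 + 2340 = 10908
Convert 10908 (decimal) → 10908 = 10×1000 + 9×100 + 8 → ten thousand nine hundred eight (English words)
ten thousand nine hundred eight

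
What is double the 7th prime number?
The 7th prime number = 17
Compute 17 × 2 = 34
34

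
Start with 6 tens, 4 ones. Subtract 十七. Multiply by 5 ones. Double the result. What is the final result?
Convert 6 tens, 4 ones (place-value notation) → 6×10 + 4 = 64 (decimal)
Start: 64
Convert 十七 (Chinese numeral) → 1×10 + 7 = 17 (decimal)
64 - 17 = 47
Convert 5 ones (place-value notation) → 5 (decimal)
47 × 5 = 235
235 × 2 = 470
470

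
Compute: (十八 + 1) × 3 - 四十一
Convert 十八 (Chinese numeral) → 1×10 + 8 = 18 (decimal)
Convert 四十一 (Chinese numeral) → 4×10 + 1 = 41 (decimal)
Expression in decimal: (18 + 1) × 3 - 41
Parentheses first: 18 + 1 = 19
Multiply: 19 × 3 = 57
Subtract: 57 - 41 = 16
16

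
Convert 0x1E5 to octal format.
Convert 0x1E5 (hexadecimal) → 1×256 + 14×16 + 5 = 485 (decimal)
Convert 485 (decimal) → 485 = 7×64 + 4×8 + 5 → 0o745 (octal)
0o745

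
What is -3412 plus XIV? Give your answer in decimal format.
Convert XIV (Roman numeral) → 10 + 4 = 14 (decimal)
Compute -3412 + 14 = -3398
-3398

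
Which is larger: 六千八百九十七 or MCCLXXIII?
Convert 六千八百九十七 (Chinese numeral) → 6×1000 + 8×100 + 9×10 + 7 = 6897 (decimal)
Convert MCCLXXIII (Roman numeral) → 1000 + 100 + 100 + 50 + 10 + 10 + 1 + 1 + 1 = 1273 (decimal)
Compare 6897 vs 1273: larger = 6897
6897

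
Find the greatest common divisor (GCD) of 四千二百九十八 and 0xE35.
Convert 四千二百九十八 (Chinese numeral) → 4×1000 + 2×100 + 9×10 + 8 = 4298 (decimal)
Convert 0xE35 (hexadecimal) → 14×256 + 3×16 + 5 = 3637 (decimal)
Compute gcd(4298, 3637) = 1
1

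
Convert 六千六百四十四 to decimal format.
Convert 六千六百四十四 (Chinese numeral) → 6×1000 + 6×100 + 4×10 + 4 = 6644 (decimal)
6644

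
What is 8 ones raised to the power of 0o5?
Convert 8 ones (place-value notation) → 8 (decimal)
Convert 0o5 (octal) → 5 (decimal)
Compute 8 ^ 5 = 32768
32768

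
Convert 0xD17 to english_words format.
Convert 0xD17 (hexadecimal) → 13×256 + 1×16 + 7 = 3351 (decimal)
Convert 3351 (decimal) → 3351 = 3×1000 + 3×100 + 51 → three thousand three hundred fifty-one (English words)
three thousand three hundred fifty-one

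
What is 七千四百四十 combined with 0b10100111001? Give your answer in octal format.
Convert 七千四百四十 (Chinese numeral) → 7×1000 + 4×100 + 4×10 = 7440 (decimal)
Convert 0b10100111001 (binary) → 1024 + 256 + 32 + 16 + 8 + 1 = 1337 (decimal)
Compute 7440 + 1337 = 8777
Convert 8777 (decimal) → 8777 = 2×4096 + 1×512 + 1×64 + 1×8 + 1 → 0o21111 (octal)
0o21111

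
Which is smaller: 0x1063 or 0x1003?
Convert 0x1063 (hexadecimal) → 1×4096 + 6×16 + 3 = 4195 (decimal)
Convert 0x1003 (hexadecimal) → 1×4096 + 3 = 4099 (decimal)
Compare 4195 vs 4099: smaller = 4099
4099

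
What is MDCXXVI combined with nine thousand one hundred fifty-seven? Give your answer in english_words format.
Convert MDCXXVI (Roman numeral) → 1000 + 500 + 100 + 10 + 10 + 5 + 1 = 1626 (decimal)
Convert nine thousand one hundred fifty-seven (English words) → 9×1000 + 1×100 + 57 = 9157 (decimal)
Compute 1626 + 9157 = 10783
Convert 10783 (decimal) → 10783 = 10×1000 + 7×100 + 83 → ten thousand seven hundred eighty-three (English words)
ten thousand seven hundred eighty-three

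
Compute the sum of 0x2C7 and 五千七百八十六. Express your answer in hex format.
Convert 0x2C7 (hexadecimal) → 2×256 + 12×16 + 7 = 711 (decimal)
Convert 五千七百八十六 (Chinese numeral) → 5×1000 + 7×100 + 8×10 + 6 = 5786 (decimal)
Compute 711 + 5786 = 6497
Convert 6497 (decimal) → 6497 = 1×4096 + 9×256 + 6×16 + 1 → 0x1961 (hexadecimal)
0x1961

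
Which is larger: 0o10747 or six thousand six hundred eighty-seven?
Convert 0o10747 (octal) → 1×4096 + 7×64 + 4×8 + 7 = 4583 (decimal)
Convert six thousand six hundred eighty-seven (English words) → 6×1000 + 6×100 + 87 = 6687 (decimal)
Compare 4583 vs 6687: larger = 6687
6687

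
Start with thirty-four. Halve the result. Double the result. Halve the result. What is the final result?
Convert thirty-four (English words) → 34 (decimal)
Start: 34
34 ÷ 2 = 17
17 × 2 = 34
34 ÷ 2 = 17
17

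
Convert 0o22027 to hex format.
Convert 0o22027 (octal) → 2×4096 + 2×512 + 2×8 + 7 = 9239 (decimal)
Convert 9239 (decimal) → 9239 = 2×4096 + 4×256 + 1×16 + 7 → 0x2417 (hexadecimal)
0x2417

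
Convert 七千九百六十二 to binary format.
Convert 七千九百六十二 (Chinese numeral) → 7×1000 + 9×100 + 6×10 + 2 = 7962 (decimal)
Convert 7962 (decimal) → 7962 = 4096 + 2048 + 1024 + 512 + 256 + 16 + 8 + 2 → 0b1111100011010 (binary)
0b1111100011010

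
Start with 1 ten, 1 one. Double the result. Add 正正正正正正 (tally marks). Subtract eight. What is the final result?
Convert 1 ten, 1 one (place-value notation) → 1×10 + 1 = 11 (decimal)
Start: 11
11 × 2 = 22
Convert 正正正正正正 (tally marks) → 5 + 5 + 5 + 5 + 5 + 5 = 30 (decimal)
22 + 30 = 52
Convert eight (English words) → 8 (decimal)
52 - 8 = 44
44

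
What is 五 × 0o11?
Convert 五 (Chinese numeral) → 5 (decimal)
Convert 0o11 (octal) → 1×8 + 1 = 9 (decimal)
Compute 5 × 9 = 45
45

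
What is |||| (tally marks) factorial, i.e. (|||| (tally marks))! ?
Convert |||| (tally marks) → 4 (decimal)
Compute 4! = 24
24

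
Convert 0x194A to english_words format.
Convert 0x194A (hexadecimal) → 1×4096 + 9×256 + 4×16 + 10 = 6474 (decimal)
Convert 6474 (decimal) → 6474 = 6×1000 + 4×100 + 74 → six thousand four hundred seventy-four (English words)
six thousand four hundred seventy-four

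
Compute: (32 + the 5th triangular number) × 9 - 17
Convert the 5th triangular number (triangular index) → 5×6/2 = 15 (decimal)
Expression in decimal: (32 + 15) × 9 - 17
Parentheses first: 32 + 15 = 47
Multiply: 47 × 9 = 423
Subtract: 423 - 17 = 406
406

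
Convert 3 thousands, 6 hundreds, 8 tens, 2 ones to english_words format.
Convert 3 thousands, 6 hundreds, 8 tens, 2 ones (place-value notation) → 3×1000 + 6×100 + 8×10 + 2 = 3682 (decimal)
Convert 3682 (decimal) → 3682 = 3×1000 + 6×100 + 82 → three thousand six hundred eighty-two (English words)
three thousand six hundred eighty-two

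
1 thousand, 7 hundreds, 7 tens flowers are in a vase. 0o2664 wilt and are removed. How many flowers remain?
Convert 1 thousand, 7 hundreds, 7 tens (place-value notation) → 1×1000 + 7×100 + 7×10 = 1770 (decimal)
Convert 0o2664 (octal) → 2×512 + 6×64 + 6×8 + 4 = 1460 (decimal)
Compute 1770 - 1460 = 310
310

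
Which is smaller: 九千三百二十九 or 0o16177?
Convert 九千三百二十九 (Chinese numeral) → 9×1000 + 3×100 + 2×10 + 9 = 9329 (decimal)
Convert 0o16177 (octal) → 1×4096 + 6×512 + 1×64 + 7×8 + 7 = 7295 (decimal)
Compare 9329 vs 7295: smaller = 7295
7295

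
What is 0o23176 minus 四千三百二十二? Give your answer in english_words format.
Convert 0o23176 (octal) → 2×4096 + 3×512 + 1×64 + 7×8 + 6 = 9854 (decimal)
Convert 四千三百二十二 (Chinese numeral) → 4×1000 + 3×100 + 2×10 + 2 = 4322 (decimal)
Compute 9854 - 4322 = 5532
Convert 5532 (decimal) → 5532 = 5×1000 + 5×100 + 32 → five thousand five hundred thirty-two (English words)
five thousand five hundred thirty-two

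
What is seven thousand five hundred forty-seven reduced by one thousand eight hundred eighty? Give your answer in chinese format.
Convert seven thousand five hundred forty-seven (English words) → 7×1000 + 5×100 + 47 = 7547 (decimal)
Convert one thousand eight hundred eighty (English words) → 1×1000 + 8×100 + 80 = 1880 (decimal)
Compute 7547 - 1880 = 5667
Convert 5667 (decimal) → 5667 = 5×1000 + 6×100 + 6×10 + 7 → 五千六百六十七 (Chinese numeral)
五千六百六十七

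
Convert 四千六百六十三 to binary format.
Convert 四千六百六十三 (Chinese numeral) → 4×1000 + 6×100 + 6×10 + 3 = 4663 (decimal)
Convert 4663 (decimal) → 4663 = 4096 + 512 + 32 + 16 + 4 + 2 + 1 → 0b1001000110111 (binary)
0b1001000110111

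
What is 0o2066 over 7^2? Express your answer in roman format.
Convert 0o2066 (octal) → 2×512 + 6×8 + 6 = 1078 (decimal)
Convert 7^2 (power) → 49 (decimal)
Compute 1078 ÷ 49 = 22
Convert 22 (decimal) → 22 = 10 + 10 + 1 + 1 → XXII (Roman numeral)
XXII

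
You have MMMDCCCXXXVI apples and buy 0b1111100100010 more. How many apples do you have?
Convert MMMDCCCXXXVI (Roman numeral) → 1000 + 1000 + 1000 + 500 + 100 + 100 + 100 + 10 + 10 + 10 + 5 + 1 = 3836 (decimal)
Convert 0b1111100100010 (binary) → 4096 + 2048 + 1024 + 512 + 256 + 32 + 2 = 7970 (decimal)
Compute 3836 + 7970 = 11806
11806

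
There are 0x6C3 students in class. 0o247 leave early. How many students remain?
Convert 0x6C3 (hexadecimal) → 6×256 + 12×16 + 3 = 1731 (decimal)
Convert 0o247 (octal) → 2×64 + 4×8 + 7 = 167 (decimal)
Compute 1731 - 167 = 1564
1564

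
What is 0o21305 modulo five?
Convert 0o21305 (octal) → 2×4096 + 1×512 + 3×64 + 5 = 8901 (decimal)
Convert five (English words) → 5 (decimal)
Compute 8901 mod 5 = 1
1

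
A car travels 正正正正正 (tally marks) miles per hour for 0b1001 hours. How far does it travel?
Convert 正正正正正 (tally marks) → 5 + 5 + 5 + 5 + 5 = 25 (decimal)
Convert 0b1001 (binary) → 8 + 1 = 9 (decimal)
Compute 25 × 9 = 225
225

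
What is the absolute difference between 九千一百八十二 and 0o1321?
Convert 九千一百八十二 (Chinese numeral) → 9×1000 + 1×100 + 8×10 + 2 = 9182 (decimal)
Convert 0o1321 (octal) → 1×512 + 3×64 + 2×8 + 1 = 721 (decimal)
Compute |9182 - 721| = 8461
8461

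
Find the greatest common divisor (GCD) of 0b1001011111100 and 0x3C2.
Convert 0b1001011111100 (binary) → 4096 + 512 + 128 + 64 + 32 + 16 + 8 + 4 = 4860 (decimal)
Convert 0x3C2 (hexadecimal) → 3×256 + 12×16 + 2 = 962 (decimal)
Compute gcd(4860, 962) = 2
2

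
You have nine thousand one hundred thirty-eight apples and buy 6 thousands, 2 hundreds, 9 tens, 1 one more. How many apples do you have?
Convert nine thousand one hundred thirty-eight (English words) → 9×1000 + 1×100 + 38 = 9138 (decimal)
Convert 6 thousands, 2 hundreds, 9 tens, 1 one (place-value notation) → 6×1000 + 2×100 + 9×10 + 1 = 6291 (decimal)
Compute 9138 + 6291 = 15429
15429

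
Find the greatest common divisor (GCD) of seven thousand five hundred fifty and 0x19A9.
Convert seven thousand five hundred fifty (English words) → 7×1000 + 5×100 + 50 = 7550 (decimal)
Convert 0x19A9 (hexadecimal) → 1×4096 + 9×256 + 10×16 + 9 = 6569 (decimal)
Compute gcd(7550, 6569) = 1
1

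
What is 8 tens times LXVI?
Convert 8 tens (place-value notation) → 8×10 = 80 (decimal)
Convert LXVI (Roman numeral) → 50 + 10 + 5 + 1 = 66 (decimal)
Compute 80 × 66 = 5280
5280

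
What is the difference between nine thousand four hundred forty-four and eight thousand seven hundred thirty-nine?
Convert nine thousand four hundred forty-four (English words) → 9×1000 + 4×100 + 44 = 9444 (decimal)
Convert eight thousand seven hundred thirty-nine (English words) → 8×1000 + 7×100 + 39 = 8739 (decimal)
Difference: |9444 - 8739| = 705
705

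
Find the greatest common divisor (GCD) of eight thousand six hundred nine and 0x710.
Convert eight thousand six hundred nine (English words) → 8×1000 + 6×100 + 9 = 8609 (decimal)
Convert 0x710 (hexadecimal) → 7×256 + 1×16 = 1808 (decimal)
Compute gcd(8609, 1808) = 1
1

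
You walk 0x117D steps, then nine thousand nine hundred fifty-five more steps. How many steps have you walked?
Convert 0x117D (hexadecimal) → 1×4096 + 1×256 + 7×16 + 13 = 4477 (decimal)
Convert nine thousand nine hundred fifty-five (English words) → 9×1000 + 9×100 + 55 = 9955 (decimal)
Compute 4477 + 9955 = 14432
14432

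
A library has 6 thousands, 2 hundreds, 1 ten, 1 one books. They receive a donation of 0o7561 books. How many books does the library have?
Convert 6 thousands, 2 hundreds, 1 ten, 1 one (place-value notation) → 6×1000 + 2×100 + 1×10 + 1 = 6211 (decimal)
Convert 0o7561 (octal) → 7×512 + 5×64 + 6×8 + 1 = 3953 (decimal)
Compute 6211 + 3953 = 10164
10164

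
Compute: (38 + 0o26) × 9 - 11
Convert 0o26 (octal) → 2×8 + 6 = 22 (decimal)
Expression in decimal: (38 + 22) × 9 - 11
Parentheses first: 38 + 22 = 60
Multiply: 60 × 9 = 540
Subtract: 540 - 11 = 529
529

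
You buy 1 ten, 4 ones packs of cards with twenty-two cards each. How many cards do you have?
Convert twenty-two (English words) → 22 (decimal)
Convert 1 ten, 4 ones (place-value notation) → 1×10 + 4 = 14 (decimal)
Compute 22 × 14 = 308
308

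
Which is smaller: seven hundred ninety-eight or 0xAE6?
Convert seven hundred ninety-eight (English words) → 7×100 + 98 = 798 (decimal)
Convert 0xAE6 (hexadecimal) → 10×256 + 14×16 + 6 = 2790 (decimal)
Compare 798 vs 2790: smaller = 798
798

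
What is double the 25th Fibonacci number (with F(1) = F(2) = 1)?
The 25th Fibonacci number (with F(1) = F(2) = 1) = 75025
Compute 75025 × 2 = 150050
150050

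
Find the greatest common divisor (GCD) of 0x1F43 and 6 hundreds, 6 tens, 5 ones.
Convert 0x1F43 (hexadecimal) → 1×4096 + 15×256 + 4×16 + 3 = 8003 (decimal)
Convert 6 hundreds, 6 tens, 5 ones (place-value notation) → 6×100 + 6×10 + 5 = 665 (decimal)
Compute gcd(8003, 665) = 1
1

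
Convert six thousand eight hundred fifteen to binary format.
Convert six thousand eight hundred fifteen (English words) → 6×1000 + 8×100 + 15 = 6815 (decimal)
Convert 6815 (decimal) → 6815 = 4096 + 2048 + 512 + 128 + 16 + 8 + 4 + 2 + 1 → 0b1101010011111 (binary)
0b1101010011111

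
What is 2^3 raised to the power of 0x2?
Convert 2^3 (power) → 8 (decimal)
Convert 0x2 (hexadecimal) → 2 (decimal)
Compute 8 ^ 2 = 64
64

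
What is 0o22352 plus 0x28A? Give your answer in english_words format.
Convert 0o22352 (octal) → 2×4096 + 2×512 + 3×64 + 5×8 + 2 = 9450 (decimal)
Convert 0x28A (hexadecimal) → 2×256 + 8×16 + 10 = 650 (decimal)
Compute 9450 + 650 = 10100
Convert 10100 (decimal) → 10100 = 10×1000 + 1×100 → ten thousand one hundred (English words)
ten thousand one hundred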